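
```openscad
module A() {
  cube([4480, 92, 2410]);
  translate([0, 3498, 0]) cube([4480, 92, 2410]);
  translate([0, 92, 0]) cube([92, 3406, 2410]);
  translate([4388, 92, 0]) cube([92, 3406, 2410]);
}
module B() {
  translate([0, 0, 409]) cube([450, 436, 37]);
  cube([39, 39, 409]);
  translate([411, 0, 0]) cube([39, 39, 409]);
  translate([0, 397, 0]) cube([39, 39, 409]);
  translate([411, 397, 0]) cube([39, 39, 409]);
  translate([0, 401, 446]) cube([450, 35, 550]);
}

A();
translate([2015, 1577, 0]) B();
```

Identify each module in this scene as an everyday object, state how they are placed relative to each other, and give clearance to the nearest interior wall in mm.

A is a house frame. B is a chair. The chair sits inside the house frame, centred. The clearance to the nearest interior wall is 1485 mm.

Clearances: x = 1923, y = 1485; minimum 1485 mm.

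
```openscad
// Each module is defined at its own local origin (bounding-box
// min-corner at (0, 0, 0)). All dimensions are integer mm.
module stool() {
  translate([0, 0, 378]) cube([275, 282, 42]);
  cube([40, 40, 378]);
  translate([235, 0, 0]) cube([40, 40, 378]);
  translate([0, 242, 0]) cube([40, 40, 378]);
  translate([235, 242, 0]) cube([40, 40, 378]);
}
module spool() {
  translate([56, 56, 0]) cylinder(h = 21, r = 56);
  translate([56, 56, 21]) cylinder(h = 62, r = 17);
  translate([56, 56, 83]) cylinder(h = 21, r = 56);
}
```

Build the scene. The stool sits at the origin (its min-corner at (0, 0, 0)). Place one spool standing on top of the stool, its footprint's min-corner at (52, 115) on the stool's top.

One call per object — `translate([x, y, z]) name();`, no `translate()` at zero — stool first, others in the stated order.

stool();
translate([52, 115, 420]) spool();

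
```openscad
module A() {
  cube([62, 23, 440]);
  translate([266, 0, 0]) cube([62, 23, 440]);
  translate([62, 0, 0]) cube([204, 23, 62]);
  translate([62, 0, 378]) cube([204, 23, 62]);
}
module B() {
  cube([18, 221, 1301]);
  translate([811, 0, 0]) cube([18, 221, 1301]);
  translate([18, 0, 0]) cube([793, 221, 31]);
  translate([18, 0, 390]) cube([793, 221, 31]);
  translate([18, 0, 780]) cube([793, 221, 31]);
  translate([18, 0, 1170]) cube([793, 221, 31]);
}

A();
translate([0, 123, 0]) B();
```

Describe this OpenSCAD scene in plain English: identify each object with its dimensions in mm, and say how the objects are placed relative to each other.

A is a rectangular picture frame lying in the x–z plane (depth along y). The opening is 204 mm wide (x) by 316 mm tall (z), surrounded by a border 62 mm wide on all four sides. The frame is 23 mm deep and is made of two full-height vertical stiles with two horizontal rails fitted between them.

B is a bookshelf 829 mm wide overall, 221 mm deep and 1301 mm tall. The two sides are 18 mm thick vertical panels. 4 horizontal shelves of 31 mm thickness span between the inner faces of the sides; the lowest shelf sits on the floor and shelves are stacked with a clear vertical gap of 359 mm between each pair.

The bookshelf is on the floor beside the picture frame on its +y side.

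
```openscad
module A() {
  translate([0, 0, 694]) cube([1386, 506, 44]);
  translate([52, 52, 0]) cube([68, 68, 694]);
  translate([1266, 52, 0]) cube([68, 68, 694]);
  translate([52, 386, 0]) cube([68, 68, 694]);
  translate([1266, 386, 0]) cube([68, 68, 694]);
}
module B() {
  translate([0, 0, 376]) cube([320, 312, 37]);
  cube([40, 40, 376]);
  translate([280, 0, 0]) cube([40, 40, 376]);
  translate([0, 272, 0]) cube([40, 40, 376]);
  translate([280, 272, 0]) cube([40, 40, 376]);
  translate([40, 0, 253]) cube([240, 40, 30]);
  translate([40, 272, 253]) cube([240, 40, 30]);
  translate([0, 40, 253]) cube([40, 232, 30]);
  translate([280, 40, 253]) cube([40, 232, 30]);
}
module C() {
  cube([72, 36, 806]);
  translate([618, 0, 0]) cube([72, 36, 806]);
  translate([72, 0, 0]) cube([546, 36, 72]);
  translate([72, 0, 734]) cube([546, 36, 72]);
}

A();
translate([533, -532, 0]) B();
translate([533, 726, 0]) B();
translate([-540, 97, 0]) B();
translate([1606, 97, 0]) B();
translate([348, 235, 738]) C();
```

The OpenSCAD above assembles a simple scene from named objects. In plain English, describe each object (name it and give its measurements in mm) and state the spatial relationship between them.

A is a rectangular dining table. The top is 1386×506×44 mm with its upper surface at z = 738 mm. It stands on four 68×68 mm square legs, each inset 52 mm from the nearest pair of top edges, running from the floor to the underside of the top.

B is a four-legged stool. The seat is 320×312 mm, 37 mm thick, top at z = 413 mm. It stands on four square legs, each 40×40 mm in cross-section, from z = 0 to the seat underside, each flush with a corner of the seat. Four stretchers, 40 mm wide and 30 mm tall, connect adjacent legs with their undersides at z = 253 mm, each running between the inner faces of the legs it joins and aligned with the legs' outer faces on the other axis.

C is a rectangular picture frame lying in the x–z plane (depth along y). The opening is 546 mm wide (x) by 662 mm tall (z), surrounded by a border 72 mm wide on all four sides. The frame is 36 mm deep and is made of two full-height vertical stiles with two horizontal rails fitted between them.

Four stools sit around the table at the −y, +y, −x, +x sides. The picture frame is on top of the table, centred.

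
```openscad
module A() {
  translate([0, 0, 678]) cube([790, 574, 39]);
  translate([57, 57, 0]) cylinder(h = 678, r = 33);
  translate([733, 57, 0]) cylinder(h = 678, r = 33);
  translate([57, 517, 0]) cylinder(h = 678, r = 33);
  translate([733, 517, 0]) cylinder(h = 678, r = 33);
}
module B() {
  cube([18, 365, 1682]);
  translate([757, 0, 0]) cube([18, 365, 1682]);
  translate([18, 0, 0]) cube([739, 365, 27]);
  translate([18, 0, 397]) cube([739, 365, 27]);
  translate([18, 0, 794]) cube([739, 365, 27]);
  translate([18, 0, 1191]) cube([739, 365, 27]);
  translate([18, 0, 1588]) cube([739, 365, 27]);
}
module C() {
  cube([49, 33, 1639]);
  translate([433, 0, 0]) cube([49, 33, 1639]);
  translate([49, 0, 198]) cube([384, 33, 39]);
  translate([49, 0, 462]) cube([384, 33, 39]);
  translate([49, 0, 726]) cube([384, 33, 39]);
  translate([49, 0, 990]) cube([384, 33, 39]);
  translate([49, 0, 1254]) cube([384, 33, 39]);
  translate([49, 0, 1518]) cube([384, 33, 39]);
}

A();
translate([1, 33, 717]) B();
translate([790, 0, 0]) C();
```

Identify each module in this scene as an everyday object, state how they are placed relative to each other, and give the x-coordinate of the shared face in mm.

A is a table. B is a bookshelf. C is a ladder. The bookshelf is on top of the table. The ladder is against the table's +x side, with their −y faces flush. The x-coordinate of the shared face is 790 mm.

The table's +x face and the ladder's −x face are both at x = 790 mm.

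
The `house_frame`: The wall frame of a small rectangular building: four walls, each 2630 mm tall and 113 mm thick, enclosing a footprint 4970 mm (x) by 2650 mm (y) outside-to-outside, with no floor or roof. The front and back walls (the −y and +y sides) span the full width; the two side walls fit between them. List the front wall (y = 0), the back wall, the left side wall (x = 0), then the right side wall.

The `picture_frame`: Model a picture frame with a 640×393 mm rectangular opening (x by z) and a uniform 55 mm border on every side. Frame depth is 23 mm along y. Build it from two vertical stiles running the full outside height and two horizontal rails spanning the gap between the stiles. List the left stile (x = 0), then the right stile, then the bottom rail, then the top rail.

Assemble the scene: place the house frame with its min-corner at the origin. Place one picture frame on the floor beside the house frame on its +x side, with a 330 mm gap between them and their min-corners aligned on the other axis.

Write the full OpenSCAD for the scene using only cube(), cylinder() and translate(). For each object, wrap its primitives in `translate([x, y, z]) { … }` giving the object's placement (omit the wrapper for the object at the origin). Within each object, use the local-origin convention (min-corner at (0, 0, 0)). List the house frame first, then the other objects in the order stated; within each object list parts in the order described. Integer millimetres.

cube([4970, 113, 2630]);
translate([0, 2537, 0]) cube([4970, 113, 2630]);
translate([0, 113, 0]) cube([113, 2424, 2630]);
translate([4857, 113, 0]) cube([113, 2424, 2630]);
translate([5300, 0, 0]) {
  cube([55, 23, 503]);
  translate([695, 0, 0]) cube([55, 23, 503]);
  translate([55, 0, 0]) cube([640, 23, 55]);
  translate([55, 0, 448]) cube([640, 23, 55]);
}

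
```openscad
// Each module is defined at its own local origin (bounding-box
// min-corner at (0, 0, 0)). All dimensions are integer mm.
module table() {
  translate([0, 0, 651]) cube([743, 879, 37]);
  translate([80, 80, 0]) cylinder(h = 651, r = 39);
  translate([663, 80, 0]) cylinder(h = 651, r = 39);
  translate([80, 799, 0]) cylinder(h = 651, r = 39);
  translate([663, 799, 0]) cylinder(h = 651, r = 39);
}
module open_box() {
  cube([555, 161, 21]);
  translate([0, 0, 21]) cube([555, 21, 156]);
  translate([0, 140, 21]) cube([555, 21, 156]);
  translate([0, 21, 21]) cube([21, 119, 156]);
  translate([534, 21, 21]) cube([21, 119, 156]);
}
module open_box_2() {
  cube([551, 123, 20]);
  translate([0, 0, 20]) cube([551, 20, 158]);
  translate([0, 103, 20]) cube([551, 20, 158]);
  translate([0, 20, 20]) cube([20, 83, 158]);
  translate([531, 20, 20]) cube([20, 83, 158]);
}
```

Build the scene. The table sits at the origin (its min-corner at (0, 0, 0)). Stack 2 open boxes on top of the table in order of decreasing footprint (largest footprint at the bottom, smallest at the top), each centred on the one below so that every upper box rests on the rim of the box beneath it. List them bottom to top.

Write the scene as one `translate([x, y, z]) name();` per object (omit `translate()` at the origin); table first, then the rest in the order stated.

table();
translate([94, 359, 688]) open_box();
translate([96, 378, 865]) open_box_2();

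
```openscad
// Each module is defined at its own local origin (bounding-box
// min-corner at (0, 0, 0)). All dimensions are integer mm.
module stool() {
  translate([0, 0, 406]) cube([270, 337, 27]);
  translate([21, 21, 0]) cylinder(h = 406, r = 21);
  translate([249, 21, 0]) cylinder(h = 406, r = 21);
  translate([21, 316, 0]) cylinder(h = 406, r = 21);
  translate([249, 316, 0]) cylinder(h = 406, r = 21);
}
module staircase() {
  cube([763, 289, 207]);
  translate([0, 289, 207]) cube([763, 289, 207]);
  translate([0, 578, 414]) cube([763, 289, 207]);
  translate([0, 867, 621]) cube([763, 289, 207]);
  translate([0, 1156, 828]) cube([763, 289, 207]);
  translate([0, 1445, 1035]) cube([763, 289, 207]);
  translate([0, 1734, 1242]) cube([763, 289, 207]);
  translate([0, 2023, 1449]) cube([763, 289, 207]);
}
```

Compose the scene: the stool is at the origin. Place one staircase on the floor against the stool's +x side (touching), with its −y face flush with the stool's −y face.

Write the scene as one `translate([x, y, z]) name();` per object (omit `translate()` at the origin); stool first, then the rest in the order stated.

stool();
translate([270, 0, 0]) staircase();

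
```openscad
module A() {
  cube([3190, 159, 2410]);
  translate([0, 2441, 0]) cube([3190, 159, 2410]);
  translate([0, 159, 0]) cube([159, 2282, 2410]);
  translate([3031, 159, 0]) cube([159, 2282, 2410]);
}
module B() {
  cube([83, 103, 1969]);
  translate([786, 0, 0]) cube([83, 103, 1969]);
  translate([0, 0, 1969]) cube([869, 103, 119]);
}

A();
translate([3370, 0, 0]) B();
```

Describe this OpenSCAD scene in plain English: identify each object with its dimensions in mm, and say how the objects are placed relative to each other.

A is the wall frame of a small rectangular building: four walls, each 2410 mm tall and 159 mm thick, enclosing a footprint 3190 mm (x) by 2600 mm (y) outside-to-outside, with no floor or roof. The front and back walls (the −y and +y sides) span the full width; the two side walls fit between them.

B is a door frame. The clear opening is 703 mm wide and 1969 mm high. Two 83 mm wide jambs, 103 mm deep, stand either side of the opening from the floor to the top of the opening. A 119 mm thick head sits across the top of both jambs, spanning the full outside width of the frame.

The door frame is on the floor beside the house frame on its +x side.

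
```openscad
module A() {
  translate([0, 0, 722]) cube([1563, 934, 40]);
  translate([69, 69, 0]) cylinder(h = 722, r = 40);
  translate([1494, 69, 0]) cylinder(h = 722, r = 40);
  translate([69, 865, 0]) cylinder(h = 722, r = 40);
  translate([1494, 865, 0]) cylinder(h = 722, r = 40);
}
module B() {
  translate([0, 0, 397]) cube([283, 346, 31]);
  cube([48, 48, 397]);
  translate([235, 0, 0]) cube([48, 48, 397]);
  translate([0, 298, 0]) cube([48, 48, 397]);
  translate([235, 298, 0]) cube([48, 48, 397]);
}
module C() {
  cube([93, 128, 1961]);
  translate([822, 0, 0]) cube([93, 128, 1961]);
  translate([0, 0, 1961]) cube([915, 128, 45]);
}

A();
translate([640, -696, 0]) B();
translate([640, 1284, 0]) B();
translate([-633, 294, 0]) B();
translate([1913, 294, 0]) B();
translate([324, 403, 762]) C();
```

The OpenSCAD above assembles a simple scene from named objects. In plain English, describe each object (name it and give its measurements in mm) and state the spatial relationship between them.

A is a table with a 1563×934 mm rectangular top, 40 mm thick, top surface at z = 762 mm, supported by four round legs of 80 mm diameter, each leg's bounding box inset 29 mm from the nearest pair of top edges, running from the floor.

B is a simple wooden stool: a rectangular seat 283 mm (x) by 346 mm (y), 31 mm thick, top face at z = 428 mm, on four square legs, each 48×48 mm in cross-section. The legs rest on z = 0, each flush with a corner of the seat.

C is a door frame. The clear opening is 729 mm wide and 1961 mm high. Two 93 mm wide jambs, 128 mm deep, stand either side of the opening from the floor to the top of the opening. A 45 mm thick head sits across the top of both jambs, spanning the full outside width of the frame.

Four stools sit around the table at the −y, +y, −x, +x sides. The door frame is on top of the table, centred.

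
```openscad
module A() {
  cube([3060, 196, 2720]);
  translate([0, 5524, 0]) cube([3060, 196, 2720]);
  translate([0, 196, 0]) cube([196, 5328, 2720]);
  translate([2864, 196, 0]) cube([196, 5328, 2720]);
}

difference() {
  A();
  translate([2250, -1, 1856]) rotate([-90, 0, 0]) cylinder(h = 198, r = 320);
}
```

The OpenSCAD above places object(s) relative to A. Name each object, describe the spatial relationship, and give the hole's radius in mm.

The subtracted cylinder has r = 320 mm.

A is a house frame. The house frame has a circular hole through its front wall. The hole's radius is 320 mm.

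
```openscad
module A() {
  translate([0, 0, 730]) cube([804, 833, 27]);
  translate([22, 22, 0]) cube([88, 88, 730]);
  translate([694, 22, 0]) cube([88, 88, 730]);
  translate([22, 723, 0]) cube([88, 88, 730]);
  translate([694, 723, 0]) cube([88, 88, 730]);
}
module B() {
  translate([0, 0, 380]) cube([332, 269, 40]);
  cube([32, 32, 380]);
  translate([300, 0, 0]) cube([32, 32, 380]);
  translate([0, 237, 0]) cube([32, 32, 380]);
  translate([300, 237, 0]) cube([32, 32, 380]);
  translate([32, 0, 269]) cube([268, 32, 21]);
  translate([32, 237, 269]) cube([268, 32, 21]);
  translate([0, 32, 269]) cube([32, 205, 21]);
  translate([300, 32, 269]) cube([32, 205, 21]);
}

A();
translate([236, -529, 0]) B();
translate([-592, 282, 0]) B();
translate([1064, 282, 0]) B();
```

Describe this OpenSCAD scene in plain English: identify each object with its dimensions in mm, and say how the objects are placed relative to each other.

A is a table with a 804×833 mm rectangular top, 27 mm thick, top surface at z = 757 mm, supported by four 88×88 mm square legs, each inset 22 mm from the nearest pair of top edges, running from the floor.

B is a four-legged stool. The seat is 332×269 mm, 40 mm thick, top at z = 420 mm. It stands on four square legs, each 32×32 mm in cross-section, from z = 0 to the seat underside, each flush with a corner of the seat. Four stretchers, 32 mm wide and 21 mm tall, connect adjacent legs with their undersides at z = 269 mm, each running between the inner faces of the legs it joins and aligned with the legs' outer faces on the other axis.

Three stools sit around the table at the −y, −x, +x sides.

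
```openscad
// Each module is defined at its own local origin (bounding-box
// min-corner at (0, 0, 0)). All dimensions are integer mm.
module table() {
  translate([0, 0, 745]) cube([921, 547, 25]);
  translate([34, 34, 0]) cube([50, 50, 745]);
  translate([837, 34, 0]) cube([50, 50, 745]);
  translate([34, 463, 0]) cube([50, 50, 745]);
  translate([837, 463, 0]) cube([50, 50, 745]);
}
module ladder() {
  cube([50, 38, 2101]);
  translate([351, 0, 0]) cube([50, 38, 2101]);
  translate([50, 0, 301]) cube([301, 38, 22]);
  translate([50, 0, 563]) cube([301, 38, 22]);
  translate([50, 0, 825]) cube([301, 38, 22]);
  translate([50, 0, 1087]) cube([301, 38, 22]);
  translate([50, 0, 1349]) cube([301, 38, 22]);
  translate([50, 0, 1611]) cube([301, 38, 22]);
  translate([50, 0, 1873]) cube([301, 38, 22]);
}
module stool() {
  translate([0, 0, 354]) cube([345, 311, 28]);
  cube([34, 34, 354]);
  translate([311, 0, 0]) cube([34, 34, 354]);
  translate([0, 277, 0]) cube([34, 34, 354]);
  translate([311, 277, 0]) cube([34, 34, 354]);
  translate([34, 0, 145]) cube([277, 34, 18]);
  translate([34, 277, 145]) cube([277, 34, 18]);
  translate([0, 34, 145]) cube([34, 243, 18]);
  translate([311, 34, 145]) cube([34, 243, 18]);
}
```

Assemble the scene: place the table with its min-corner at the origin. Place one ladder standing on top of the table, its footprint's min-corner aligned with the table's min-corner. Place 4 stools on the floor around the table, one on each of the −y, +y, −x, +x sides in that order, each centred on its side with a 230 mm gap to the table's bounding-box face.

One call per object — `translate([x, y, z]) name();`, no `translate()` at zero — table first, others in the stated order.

table();
translate([0, 0, 770]) ladder();
translate([288, -541, 0]) stool();
translate([288, 777, 0]) stool();
translate([-575, 118, 0]) stool();
translate([1151, 118, 0]) stool();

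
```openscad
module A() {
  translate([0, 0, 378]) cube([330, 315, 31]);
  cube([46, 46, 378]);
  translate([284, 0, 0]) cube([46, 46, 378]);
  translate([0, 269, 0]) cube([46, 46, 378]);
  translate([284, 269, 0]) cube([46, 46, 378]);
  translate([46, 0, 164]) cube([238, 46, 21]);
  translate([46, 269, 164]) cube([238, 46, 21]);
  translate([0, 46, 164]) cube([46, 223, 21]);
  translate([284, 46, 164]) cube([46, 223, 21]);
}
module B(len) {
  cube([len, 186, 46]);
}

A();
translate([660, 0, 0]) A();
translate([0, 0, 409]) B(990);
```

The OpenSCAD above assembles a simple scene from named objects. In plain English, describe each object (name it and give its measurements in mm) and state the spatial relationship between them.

A is a simple wooden stool: a rectangular seat 330 mm (x) by 315 mm (y), 31 mm thick, top face at z = 409 mm, on four square legs, each 46×46 mm in cross-section. The legs rest on z = 0, each flush with a corner of the seat. Four stretchers, 46 mm wide and 21 mm tall, connect adjacent legs with their undersides at z = 164 mm, each running between the inner faces of the legs it joins and aligned with the legs' outer faces on the other axis.

B is a rectangular beam 990 mm long (x), 186 mm deep (y), 46 mm thick (z).

The beam spans the tops of two stools placed 330 mm apart, resting at z = 409 mm.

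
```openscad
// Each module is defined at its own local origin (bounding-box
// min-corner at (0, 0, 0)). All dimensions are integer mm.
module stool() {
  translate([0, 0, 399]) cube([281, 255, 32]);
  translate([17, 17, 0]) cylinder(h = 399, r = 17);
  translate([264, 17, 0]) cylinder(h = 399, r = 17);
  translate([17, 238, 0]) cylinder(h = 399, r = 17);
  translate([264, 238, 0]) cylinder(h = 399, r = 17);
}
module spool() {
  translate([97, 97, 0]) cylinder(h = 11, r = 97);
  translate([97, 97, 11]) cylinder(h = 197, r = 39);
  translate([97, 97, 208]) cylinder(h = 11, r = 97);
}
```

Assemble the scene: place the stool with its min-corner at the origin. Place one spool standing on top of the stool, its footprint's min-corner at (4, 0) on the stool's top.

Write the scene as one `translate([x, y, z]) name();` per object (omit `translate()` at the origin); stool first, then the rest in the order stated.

stool();
translate([4, 0, 431]) spool();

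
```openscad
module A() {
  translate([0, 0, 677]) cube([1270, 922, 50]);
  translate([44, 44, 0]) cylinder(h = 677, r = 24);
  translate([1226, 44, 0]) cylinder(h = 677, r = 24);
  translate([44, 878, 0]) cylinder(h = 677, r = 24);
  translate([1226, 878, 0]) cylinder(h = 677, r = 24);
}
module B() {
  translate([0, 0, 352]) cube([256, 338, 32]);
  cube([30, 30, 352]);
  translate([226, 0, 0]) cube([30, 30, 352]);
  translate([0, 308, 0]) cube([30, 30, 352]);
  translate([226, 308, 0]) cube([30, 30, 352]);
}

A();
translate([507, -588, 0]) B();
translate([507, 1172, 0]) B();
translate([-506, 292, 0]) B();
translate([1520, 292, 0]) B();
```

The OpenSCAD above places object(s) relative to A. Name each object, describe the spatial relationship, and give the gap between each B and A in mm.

A is a table. B is a stool. Four stools sit around the table at the −y, +y, −x, +x sides. The gap between each stool and the table is 250 mm.

Each stool's nearest face is 250 mm from the table's bounding box.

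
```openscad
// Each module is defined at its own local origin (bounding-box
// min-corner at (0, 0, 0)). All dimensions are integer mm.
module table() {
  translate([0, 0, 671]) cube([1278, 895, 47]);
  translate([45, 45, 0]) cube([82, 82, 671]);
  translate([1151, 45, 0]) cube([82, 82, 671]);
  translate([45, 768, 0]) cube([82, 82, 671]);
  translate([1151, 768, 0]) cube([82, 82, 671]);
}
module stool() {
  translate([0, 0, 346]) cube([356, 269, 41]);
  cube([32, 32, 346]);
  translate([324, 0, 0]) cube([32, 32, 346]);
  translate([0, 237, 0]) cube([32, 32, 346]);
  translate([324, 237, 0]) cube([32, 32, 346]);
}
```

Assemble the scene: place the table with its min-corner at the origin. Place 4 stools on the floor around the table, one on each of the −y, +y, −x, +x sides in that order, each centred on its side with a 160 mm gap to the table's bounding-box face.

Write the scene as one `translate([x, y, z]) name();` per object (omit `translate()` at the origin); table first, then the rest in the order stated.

table();
translate([461, -429, 0]) stool();
translate([461, 1055, 0]) stool();
translate([-516, 313, 0]) stool();
translate([1438, 313, 0]) stool();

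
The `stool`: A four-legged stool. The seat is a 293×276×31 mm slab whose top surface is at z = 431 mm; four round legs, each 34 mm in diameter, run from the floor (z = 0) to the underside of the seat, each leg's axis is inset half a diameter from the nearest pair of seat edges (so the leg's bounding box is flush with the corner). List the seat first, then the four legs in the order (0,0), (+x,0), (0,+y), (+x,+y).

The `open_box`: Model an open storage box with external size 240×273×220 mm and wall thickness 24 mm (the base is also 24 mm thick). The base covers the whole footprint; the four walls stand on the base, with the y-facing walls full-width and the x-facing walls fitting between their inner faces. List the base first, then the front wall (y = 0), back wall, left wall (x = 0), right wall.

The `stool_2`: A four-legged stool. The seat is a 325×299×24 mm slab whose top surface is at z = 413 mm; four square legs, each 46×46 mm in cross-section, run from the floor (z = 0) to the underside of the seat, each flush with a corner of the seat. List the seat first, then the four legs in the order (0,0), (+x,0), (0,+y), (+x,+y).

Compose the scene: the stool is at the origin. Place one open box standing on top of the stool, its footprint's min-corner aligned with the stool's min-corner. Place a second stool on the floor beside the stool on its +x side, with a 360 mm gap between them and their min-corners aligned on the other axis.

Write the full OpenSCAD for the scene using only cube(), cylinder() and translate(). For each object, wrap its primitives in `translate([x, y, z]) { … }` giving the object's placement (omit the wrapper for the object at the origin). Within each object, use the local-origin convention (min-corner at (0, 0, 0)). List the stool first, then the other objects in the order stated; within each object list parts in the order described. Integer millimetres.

translate([0, 0, 400]) cube([293, 276, 31]);
translate([17, 17, 0]) cylinder(h = 400, r = 17);
translate([276, 17, 0]) cylinder(h = 400, r = 17);
translate([17, 259, 0]) cylinder(h = 400, r = 17);
translate([276, 259, 0]) cylinder(h = 400, r = 17);
translate([0, 0, 431]) {
  cube([240, 273, 24]);
  translate([0, 0, 24]) cube([240, 24, 196]);
  translate([0, 249, 24]) cube([240, 24, 196]);
  translate([0, 24, 24]) cube([24, 225, 196]);
  translate([216, 24, 24]) cube([24, 225, 196]);
}
translate([653, 0, 0]) {
  translate([0, 0, 389]) cube([325, 299, 24]);
  cube([46, 46, 389]);
  translate([279, 0, 0]) cube([46, 46, 389]);
  translate([0, 253, 0]) cube([46, 46, 389]);
  translate([279, 253, 0]) cube([46, 46, 389]);
}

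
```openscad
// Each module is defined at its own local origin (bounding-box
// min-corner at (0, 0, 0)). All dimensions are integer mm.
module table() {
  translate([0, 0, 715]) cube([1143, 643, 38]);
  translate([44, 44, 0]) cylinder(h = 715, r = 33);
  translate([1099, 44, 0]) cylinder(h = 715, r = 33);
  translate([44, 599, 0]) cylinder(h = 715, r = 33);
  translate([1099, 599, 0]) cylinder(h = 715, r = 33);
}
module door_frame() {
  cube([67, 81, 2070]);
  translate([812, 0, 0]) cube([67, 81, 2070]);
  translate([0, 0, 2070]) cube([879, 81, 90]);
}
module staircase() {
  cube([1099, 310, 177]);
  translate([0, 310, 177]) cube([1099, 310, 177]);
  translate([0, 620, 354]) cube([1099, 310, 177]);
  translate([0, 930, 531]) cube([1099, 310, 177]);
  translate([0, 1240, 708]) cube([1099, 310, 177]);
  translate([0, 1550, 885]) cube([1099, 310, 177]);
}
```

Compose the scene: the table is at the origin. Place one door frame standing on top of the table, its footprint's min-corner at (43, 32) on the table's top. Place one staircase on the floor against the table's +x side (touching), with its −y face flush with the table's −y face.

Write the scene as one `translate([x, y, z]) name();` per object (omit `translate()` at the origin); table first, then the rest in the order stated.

table();
translate([43, 32, 753]) door_frame();
translate([1143, 0, 0]) staircase();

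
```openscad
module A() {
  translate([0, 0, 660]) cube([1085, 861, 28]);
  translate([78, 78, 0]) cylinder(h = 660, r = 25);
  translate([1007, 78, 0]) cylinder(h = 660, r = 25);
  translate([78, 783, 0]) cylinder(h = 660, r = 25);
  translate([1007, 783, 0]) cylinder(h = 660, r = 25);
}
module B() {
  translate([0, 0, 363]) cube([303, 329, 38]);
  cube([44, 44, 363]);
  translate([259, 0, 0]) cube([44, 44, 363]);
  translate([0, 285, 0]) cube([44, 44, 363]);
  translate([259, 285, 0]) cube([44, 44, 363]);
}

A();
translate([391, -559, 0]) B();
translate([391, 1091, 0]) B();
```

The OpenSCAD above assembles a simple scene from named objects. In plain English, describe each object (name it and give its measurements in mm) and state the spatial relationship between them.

A is a table: top 1085 mm (x) × 861 mm (y), 28 mm thick, upper face at z = 688 mm, on four round legs of 50 mm diameter, each leg's bounding box inset 53 mm from the nearest pair of top edges, running from z = 0 to the bottom of the top.

B is a simple wooden stool: a rectangular seat 303 mm (x) by 329 mm (y), 38 mm thick, top face at z = 401 mm, on four square legs, each 44×44 mm in cross-section. The legs rest on z = 0, each flush with a corner of the seat.

Two stools sit around the table at the −y, +y sides.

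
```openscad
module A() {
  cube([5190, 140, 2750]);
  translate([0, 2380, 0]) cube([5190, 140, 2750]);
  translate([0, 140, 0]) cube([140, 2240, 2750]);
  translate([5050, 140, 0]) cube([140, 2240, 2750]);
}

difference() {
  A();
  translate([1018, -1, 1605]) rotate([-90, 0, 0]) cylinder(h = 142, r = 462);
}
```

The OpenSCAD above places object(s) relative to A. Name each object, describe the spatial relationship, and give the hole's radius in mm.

A is a house frame. The house frame has a circular hole through its front wall. The hole's radius is 462 mm.

The subtracted cylinder has r = 462 mm.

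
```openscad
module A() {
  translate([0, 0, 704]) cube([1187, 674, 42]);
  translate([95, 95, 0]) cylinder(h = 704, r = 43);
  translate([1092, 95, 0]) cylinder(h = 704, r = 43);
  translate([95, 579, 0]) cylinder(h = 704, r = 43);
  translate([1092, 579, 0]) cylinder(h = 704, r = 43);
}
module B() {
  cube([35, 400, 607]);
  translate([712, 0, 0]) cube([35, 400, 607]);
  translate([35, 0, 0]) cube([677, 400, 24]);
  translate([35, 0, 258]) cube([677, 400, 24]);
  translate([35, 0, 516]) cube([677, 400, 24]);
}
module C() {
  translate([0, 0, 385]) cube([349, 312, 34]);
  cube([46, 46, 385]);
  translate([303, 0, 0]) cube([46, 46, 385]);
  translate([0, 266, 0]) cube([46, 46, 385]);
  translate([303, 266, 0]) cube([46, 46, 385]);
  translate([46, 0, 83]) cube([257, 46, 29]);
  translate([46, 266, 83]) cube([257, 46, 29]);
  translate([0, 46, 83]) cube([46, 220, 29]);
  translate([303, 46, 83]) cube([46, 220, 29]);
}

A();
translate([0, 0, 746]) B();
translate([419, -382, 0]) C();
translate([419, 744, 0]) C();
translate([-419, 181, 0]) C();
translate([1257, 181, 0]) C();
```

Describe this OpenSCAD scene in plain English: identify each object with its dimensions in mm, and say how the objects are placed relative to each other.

A is a rectangular dining table. The top is 1187×674×42 mm with its upper surface at z = 746 mm. It stands on four round legs of 86 mm diameter, each leg's bounding box inset 52 mm from the nearest pair of top edges, running from the floor to the underside of the top.

B is a bookshelf 747 mm wide overall, 400 mm deep and 607 mm tall. The two sides are 35 mm thick vertical panels. 3 horizontal shelves of 24 mm thickness span between the inner faces of the sides; the lowest shelf sits on the floor and shelves are stacked with a clear vertical gap of 234 mm between each pair.

C is a four-legged stool. The seat is a 349×312×34 mm slab whose top surface is at z = 419 mm; four square legs, each 46×46 mm in cross-section, run from the floor (z = 0) to the underside of the seat, each flush with a corner of the seat. Four stretchers, 46 mm wide and 29 mm tall, connect adjacent legs with their undersides at z = 83 mm, each running between the inner faces of the legs it joins and aligned with the legs' outer faces on the other axis.

The bookshelf is on top of the table. Four stools sit around the table at the −y, +y, −x, +x sides.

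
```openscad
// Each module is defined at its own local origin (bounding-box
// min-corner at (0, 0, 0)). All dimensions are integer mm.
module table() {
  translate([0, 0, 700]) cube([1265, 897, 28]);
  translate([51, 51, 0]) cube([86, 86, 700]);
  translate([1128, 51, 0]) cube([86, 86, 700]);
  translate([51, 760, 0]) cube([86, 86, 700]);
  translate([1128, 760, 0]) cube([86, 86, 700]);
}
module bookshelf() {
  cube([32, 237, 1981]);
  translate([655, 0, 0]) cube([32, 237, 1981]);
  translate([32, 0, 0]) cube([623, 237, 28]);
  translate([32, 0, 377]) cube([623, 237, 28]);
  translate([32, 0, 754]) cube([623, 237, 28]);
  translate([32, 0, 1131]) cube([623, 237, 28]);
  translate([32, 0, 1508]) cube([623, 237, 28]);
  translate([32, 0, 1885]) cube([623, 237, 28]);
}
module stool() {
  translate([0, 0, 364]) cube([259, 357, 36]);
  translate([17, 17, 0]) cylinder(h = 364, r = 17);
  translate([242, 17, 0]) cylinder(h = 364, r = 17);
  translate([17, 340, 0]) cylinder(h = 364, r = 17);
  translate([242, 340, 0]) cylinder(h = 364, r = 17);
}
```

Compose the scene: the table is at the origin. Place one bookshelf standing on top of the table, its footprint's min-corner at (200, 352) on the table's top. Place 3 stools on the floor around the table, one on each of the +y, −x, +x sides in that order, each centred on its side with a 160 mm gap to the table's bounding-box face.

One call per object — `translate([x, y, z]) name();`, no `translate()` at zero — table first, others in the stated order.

table();
translate([200, 352, 728]) bookshelf();
translate([503, 1057, 0]) stool();
translate([-419, 270, 0]) stool();
translate([1425, 270, 0]) stool();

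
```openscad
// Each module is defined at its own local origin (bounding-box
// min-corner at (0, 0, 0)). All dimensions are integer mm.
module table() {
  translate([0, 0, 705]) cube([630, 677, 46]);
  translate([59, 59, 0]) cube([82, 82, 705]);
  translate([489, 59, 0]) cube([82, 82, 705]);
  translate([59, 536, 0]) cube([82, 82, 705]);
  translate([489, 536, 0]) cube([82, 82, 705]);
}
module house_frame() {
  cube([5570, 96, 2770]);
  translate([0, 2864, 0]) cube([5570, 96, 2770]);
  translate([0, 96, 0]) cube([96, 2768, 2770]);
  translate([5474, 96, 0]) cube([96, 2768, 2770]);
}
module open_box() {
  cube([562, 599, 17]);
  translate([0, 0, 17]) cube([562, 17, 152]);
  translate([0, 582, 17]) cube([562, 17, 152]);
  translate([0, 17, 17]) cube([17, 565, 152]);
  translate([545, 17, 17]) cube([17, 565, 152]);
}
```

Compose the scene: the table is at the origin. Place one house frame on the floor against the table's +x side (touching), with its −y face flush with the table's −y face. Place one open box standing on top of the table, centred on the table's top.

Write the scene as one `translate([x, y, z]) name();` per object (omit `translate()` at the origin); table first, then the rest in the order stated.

table();
translate([630, 0, 0]) house_frame();
translate([34, 39, 751]) open_box();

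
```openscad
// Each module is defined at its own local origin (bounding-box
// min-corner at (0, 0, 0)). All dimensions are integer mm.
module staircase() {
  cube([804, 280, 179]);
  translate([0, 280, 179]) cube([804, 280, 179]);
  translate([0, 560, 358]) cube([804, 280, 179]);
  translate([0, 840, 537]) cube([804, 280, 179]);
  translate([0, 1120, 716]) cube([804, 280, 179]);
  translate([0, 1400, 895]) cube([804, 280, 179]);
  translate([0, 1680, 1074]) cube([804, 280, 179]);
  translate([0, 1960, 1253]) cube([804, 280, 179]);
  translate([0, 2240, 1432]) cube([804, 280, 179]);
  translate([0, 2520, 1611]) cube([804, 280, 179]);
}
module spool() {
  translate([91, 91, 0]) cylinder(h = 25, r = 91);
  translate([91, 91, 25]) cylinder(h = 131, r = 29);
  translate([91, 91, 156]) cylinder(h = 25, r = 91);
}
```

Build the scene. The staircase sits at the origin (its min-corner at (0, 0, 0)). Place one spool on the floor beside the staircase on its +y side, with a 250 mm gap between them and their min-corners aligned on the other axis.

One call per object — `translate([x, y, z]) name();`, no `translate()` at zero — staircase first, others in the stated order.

staircase();
translate([0, 3050, 0]) spool();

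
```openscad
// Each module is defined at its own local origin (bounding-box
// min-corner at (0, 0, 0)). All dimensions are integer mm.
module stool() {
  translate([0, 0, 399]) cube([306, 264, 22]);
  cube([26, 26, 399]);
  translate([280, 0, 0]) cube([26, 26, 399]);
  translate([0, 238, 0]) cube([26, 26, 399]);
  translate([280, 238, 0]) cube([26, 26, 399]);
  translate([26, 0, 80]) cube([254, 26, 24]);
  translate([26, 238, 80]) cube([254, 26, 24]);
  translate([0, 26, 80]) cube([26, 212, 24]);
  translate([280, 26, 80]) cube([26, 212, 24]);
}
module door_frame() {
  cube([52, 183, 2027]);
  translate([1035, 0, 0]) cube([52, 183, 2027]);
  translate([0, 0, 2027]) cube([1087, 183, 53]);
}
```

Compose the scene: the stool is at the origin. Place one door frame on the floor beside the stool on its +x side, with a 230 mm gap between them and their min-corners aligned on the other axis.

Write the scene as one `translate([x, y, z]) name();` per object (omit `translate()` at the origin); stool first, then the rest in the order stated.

stool();
translate([536, 0, 0]) door_frame();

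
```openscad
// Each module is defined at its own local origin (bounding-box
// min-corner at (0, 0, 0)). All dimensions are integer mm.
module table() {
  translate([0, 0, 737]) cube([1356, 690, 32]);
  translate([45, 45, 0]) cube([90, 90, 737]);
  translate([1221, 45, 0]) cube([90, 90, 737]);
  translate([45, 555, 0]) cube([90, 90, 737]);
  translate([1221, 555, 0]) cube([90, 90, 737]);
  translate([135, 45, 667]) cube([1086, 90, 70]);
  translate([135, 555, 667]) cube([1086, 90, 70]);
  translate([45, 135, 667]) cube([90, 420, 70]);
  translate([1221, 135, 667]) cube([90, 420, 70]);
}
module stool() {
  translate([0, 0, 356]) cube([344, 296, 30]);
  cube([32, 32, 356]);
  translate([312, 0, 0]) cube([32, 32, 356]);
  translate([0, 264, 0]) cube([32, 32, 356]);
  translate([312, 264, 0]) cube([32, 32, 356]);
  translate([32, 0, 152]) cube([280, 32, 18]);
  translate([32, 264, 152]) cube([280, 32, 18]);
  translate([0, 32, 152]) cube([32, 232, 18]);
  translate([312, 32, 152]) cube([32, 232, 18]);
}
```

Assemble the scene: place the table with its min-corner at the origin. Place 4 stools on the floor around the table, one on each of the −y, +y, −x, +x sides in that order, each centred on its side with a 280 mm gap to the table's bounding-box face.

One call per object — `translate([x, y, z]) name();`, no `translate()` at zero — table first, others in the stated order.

table();
translate([506, -576, 0]) stool();
translate([506, 970, 0]) stool();
translate([-624, 197, 0]) stool();
translate([1636, 197, 0]) stool();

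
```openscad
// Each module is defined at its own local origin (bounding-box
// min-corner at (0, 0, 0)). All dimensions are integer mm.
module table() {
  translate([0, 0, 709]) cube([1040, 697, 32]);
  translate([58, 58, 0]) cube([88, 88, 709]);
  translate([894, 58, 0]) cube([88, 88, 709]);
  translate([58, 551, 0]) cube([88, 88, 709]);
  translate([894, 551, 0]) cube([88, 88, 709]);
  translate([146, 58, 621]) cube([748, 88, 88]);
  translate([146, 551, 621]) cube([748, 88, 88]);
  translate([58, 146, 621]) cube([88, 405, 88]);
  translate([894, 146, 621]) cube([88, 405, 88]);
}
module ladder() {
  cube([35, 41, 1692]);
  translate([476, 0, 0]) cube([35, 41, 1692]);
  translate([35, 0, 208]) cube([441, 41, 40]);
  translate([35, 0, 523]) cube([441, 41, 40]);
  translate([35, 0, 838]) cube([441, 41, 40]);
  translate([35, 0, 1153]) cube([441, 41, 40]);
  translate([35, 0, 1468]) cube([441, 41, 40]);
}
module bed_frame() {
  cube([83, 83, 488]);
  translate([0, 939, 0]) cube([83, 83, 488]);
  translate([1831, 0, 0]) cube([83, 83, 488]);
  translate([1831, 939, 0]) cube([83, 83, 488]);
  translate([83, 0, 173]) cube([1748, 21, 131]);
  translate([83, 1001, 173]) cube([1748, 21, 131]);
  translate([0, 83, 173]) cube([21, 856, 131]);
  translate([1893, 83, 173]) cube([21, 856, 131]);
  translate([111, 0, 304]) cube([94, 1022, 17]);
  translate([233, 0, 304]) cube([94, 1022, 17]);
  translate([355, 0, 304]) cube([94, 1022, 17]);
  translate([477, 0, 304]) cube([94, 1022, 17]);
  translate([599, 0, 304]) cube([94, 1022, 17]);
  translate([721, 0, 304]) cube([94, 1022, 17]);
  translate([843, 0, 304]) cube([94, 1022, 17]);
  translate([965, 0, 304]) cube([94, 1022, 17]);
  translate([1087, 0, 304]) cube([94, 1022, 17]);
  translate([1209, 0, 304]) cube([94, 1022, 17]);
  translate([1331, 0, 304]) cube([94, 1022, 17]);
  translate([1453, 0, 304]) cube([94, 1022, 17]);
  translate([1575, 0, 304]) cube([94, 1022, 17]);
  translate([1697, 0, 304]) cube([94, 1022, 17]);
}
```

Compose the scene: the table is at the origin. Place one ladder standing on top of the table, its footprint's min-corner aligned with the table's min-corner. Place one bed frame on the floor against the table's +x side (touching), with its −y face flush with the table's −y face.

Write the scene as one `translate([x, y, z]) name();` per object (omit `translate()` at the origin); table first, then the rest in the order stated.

table();
translate([0, 0, 741]) ladder();
translate([1040, 0, 0]) bed_frame();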